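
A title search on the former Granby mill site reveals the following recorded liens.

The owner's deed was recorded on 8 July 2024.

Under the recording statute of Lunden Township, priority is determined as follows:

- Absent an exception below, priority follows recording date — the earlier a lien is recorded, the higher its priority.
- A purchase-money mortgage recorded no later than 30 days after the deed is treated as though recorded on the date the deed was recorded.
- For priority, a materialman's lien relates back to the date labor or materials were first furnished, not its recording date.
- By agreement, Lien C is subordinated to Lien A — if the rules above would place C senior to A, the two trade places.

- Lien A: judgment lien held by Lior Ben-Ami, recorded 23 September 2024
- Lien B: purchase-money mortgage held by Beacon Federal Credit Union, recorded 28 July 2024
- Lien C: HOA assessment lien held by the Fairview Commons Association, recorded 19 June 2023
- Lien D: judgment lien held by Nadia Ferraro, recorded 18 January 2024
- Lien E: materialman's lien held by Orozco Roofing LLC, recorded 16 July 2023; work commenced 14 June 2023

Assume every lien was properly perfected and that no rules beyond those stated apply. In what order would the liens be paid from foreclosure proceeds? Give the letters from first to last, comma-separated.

First, effective dates: B was recorded within the 30-day window, so its effective date is the deed date 8 July 2024; E's effective date is 14 June 2023, when work began.
By effective date, earliest first: E (14 June 2023), C (19 June 2023), D (18 January 2024), B (8 July 2024), A (23 September 2024).
The subordination applies — C was senior to A — so C and A swap.

E, A, D, B, C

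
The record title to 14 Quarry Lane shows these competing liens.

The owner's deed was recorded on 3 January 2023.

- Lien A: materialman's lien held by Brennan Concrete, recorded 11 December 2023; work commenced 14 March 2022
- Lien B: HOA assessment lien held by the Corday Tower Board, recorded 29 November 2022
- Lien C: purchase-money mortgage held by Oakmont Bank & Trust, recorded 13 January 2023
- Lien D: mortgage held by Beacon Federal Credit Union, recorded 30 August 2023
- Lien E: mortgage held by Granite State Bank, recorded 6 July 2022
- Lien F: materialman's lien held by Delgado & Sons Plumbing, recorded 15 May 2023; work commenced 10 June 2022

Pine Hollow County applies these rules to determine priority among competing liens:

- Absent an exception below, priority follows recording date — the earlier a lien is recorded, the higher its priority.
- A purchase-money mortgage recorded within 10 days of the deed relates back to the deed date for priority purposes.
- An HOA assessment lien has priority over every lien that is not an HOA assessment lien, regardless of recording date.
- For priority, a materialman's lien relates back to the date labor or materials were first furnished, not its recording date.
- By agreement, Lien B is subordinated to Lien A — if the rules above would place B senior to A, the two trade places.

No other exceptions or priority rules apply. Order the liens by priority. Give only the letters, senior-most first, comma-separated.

First, effective dates: A is treated as recorded 14 March 2022, the work-commencement date; C relates back to the deed date 3 January 2023; F's effective date is 10 June 2022, when work began.
As an HOA assessment lien, B is senior to every other lien.
The other liens, earliest effective date first: A (14 March 2022), F (10 June 2022), E (6 July 2022), C (3 January 2023), D (30 August 2023).
The subordination applies — B was senior to A — so B and A swap.

A, B, F, E, C, D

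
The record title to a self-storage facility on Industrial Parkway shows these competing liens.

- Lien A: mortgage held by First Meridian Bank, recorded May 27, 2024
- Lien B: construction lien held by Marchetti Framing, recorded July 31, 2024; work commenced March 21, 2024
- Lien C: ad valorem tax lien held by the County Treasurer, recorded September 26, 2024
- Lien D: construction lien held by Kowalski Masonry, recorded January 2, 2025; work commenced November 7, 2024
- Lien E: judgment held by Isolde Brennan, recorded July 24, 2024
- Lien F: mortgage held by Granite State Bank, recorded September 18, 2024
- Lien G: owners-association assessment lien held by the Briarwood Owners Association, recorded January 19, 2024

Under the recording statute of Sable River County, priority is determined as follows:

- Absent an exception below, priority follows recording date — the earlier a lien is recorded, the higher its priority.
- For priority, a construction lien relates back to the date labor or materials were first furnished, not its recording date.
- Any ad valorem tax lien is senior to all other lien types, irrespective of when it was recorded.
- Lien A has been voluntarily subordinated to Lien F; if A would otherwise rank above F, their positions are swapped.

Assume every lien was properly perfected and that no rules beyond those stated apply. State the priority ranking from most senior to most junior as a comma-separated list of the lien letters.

C, G, B, F, E, A, D

First, effective dates: B is treated as recorded March 21, 2024, the work-commencement date; D's effective date is November 7, 2024, when work began.
C, as an ad valorem tax lien, has superpriority and ranks first.
Remaining liens by effective date: G (January 19, 2024), B (March 21, 2024), A (May 27, 2024), E (July 24, 2024), F (September 18, 2024), D (November 7, 2024).
A is senior to F before the subordination, so the two trade places.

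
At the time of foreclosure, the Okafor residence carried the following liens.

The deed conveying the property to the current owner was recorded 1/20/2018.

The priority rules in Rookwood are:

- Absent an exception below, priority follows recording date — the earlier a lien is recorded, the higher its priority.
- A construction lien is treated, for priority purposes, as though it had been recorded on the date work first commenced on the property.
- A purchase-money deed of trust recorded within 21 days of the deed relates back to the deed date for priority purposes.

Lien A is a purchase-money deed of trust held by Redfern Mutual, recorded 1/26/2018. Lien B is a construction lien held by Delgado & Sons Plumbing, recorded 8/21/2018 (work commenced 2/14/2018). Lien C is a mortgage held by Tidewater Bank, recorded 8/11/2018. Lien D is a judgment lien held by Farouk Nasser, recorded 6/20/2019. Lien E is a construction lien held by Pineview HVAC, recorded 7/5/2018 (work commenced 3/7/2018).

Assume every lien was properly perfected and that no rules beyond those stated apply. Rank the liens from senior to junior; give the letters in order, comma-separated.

Effective dates after the stated exceptions: A relates back to the deed date 1/20/2018; B's effective date is 2/14/2018, when work began; E is treated as recorded 3/7/2018, the work-commencement date.
By effective date: A (1/20/2018), B (2/14/2018), E (3/7/2018), C (8/11/2018), D (6/20/2019).

A, B, E, C, D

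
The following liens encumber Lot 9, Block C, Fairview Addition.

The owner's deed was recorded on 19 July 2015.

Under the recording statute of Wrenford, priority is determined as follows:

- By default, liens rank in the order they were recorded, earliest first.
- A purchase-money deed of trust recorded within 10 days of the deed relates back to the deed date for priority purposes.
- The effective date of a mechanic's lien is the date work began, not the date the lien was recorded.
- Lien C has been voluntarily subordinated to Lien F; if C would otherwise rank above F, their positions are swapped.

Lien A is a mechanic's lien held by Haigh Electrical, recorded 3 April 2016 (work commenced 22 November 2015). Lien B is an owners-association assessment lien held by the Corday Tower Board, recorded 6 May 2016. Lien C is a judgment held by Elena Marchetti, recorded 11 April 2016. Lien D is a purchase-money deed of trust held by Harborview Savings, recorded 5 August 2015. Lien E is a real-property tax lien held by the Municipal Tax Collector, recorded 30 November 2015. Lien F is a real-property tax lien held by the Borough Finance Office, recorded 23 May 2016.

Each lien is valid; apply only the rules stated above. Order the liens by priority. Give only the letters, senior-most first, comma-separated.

Effective dates: A is treated as recorded 22 November 2015, the work-commencement date; D missed the 10-day window (17 days after the deed), so its recording date stands.
Sorted by effective date: D (5 August 2015), A (22 November 2015), E (30 November 2015), C (11 April 2016), B (6 May 2016), F (23 May 2016).
The subordination applies — C was senior to F — so C and F swap.

D, A, E, F, B, C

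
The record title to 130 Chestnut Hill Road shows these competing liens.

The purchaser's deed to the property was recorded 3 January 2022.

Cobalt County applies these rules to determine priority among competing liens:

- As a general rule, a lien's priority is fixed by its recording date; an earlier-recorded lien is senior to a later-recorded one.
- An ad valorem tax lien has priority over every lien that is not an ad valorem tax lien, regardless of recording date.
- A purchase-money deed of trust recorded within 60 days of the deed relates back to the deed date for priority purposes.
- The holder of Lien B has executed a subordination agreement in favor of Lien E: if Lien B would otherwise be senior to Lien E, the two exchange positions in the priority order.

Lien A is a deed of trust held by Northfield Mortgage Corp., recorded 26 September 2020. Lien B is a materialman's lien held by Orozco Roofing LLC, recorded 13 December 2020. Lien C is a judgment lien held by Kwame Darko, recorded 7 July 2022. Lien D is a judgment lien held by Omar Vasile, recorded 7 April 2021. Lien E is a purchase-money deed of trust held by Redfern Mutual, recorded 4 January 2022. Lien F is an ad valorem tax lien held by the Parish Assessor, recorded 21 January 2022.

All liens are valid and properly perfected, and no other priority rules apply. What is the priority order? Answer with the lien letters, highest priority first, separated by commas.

Effective dates: E's effective date is the deed date, 3 January 2022.
F is an ad valorem tax lien and takes priority over every other lien.
The other liens, earliest effective date first: A (26 September 2020), B (13 December 2020), D (7 April 2021), E (3 January 2022), C (7 July 2022).
The subordination applies — B was senior to E — so B and E swap.

F, A, E, D, B, C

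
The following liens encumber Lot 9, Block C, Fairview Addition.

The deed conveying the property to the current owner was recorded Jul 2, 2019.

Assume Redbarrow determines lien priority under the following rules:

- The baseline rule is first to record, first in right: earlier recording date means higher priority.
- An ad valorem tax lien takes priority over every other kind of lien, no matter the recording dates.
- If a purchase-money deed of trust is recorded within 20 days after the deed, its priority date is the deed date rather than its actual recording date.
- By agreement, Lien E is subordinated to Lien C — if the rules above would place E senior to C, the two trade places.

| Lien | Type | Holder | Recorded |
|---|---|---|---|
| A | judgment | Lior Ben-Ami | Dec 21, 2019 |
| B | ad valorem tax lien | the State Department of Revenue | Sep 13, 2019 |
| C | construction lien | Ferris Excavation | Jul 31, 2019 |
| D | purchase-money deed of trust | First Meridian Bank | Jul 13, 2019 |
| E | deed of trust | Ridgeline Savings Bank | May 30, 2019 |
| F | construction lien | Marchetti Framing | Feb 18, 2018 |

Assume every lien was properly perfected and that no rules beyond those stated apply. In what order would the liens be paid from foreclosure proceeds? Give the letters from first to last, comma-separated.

First, effective dates: D relates back to the deed date Jul 2, 2019.
B is an ad valorem tax lien and takes priority over every other lien.
Remaining liens by effective date: F (Feb 18, 2018), E (May 30, 2019), D (Jul 2, 2019), C (Jul 31, 2019), A (Dec 21, 2019).
E is senior to C before the subordination, so the two trade places.

B, F, C, D, E, A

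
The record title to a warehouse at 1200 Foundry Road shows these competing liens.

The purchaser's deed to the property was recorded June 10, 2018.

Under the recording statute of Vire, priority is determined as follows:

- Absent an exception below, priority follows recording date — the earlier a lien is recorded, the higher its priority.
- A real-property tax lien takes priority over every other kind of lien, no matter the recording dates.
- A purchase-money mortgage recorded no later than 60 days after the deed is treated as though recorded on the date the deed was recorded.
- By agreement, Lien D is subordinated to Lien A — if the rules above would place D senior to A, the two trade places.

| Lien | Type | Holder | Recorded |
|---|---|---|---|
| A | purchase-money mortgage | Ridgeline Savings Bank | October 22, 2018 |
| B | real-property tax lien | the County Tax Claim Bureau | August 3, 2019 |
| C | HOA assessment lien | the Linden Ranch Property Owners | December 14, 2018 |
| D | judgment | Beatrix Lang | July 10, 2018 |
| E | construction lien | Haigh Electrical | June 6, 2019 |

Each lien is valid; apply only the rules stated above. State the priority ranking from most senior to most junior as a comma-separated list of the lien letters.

Effective dates: A was recorded 134 days after the deed, outside the 60-day window, so it keeps its recording date.
B, as a real-property tax lien, has superpriority and ranks first.
Remaining liens by effective date: D (July 10, 2018), A (October 22, 2018), C (December 14, 2018), E (June 6, 2019).
D would otherwise be senior to A, so under the subordination agreement D and A exchange positions.

B, A, D, C, E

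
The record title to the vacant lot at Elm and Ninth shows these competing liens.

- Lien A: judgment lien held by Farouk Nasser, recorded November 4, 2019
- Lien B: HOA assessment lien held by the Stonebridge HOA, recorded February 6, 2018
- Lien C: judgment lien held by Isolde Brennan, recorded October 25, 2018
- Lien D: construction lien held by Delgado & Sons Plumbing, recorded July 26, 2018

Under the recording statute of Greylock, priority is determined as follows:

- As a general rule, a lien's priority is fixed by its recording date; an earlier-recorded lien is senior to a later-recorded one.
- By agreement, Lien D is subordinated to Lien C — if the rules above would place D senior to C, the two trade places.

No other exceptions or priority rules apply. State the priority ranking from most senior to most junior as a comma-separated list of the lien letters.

By effective date, earliest first: B (February 6, 2018), D (July 26, 2018), C (October 25, 2018), A (November 4, 2019).
Because D would otherwise rank above C, the subordination swaps them.

B, C, D, A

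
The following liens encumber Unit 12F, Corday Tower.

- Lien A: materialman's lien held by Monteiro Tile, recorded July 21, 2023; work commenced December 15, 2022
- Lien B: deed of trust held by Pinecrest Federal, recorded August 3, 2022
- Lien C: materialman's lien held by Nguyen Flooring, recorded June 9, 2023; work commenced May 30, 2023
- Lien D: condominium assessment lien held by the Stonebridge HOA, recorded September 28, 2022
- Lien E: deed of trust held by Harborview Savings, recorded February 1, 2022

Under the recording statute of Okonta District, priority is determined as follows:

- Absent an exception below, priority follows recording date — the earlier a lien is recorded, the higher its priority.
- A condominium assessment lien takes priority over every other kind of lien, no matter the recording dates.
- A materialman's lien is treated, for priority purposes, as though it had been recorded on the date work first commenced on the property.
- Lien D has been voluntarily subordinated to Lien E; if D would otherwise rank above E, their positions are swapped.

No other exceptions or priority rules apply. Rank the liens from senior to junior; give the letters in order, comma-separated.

E, D, B, A, C

First, effective dates: A is treated as recorded December 15, 2022, the work-commencement date; C is treated as recorded May 30, 2023, the work-commencement date.
D, as a condominium assessment lien, has superpriority and ranks first.
Remaining liens by effective date: E (February 1, 2022), B (August 3, 2022), A (December 15, 2022), C (May 30, 2023).
Because D would otherwise rank above E, the subordination swaps them.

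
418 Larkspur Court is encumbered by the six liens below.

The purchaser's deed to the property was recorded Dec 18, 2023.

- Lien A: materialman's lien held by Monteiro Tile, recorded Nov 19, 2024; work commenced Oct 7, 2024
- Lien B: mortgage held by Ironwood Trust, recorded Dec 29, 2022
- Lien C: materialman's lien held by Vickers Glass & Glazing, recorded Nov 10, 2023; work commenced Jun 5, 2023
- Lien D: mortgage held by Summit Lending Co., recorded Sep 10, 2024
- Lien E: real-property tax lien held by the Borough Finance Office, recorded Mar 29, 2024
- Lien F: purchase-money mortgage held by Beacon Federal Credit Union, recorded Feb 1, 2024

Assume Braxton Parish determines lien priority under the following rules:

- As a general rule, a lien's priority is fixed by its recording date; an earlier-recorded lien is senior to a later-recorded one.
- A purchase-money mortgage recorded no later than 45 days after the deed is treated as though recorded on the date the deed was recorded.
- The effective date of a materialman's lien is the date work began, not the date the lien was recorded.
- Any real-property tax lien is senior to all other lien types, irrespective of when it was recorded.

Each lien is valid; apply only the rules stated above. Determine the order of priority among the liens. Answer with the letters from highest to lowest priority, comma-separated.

E, B, C, F, D, A

Effective dates after the stated exceptions: A is treated as recorded Oct 7, 2024, the work-commencement date; C's effective date is Jun 5, 2023, when work began; F was recorded within the 45-day window, so its effective date is the deed date Dec 18, 2023.
As a real-property tax lien, E is senior to every other lien.
Ordering the rest by effective date: B (Dec 29, 2022), C (Jun 5, 2023), F (Dec 18, 2023), D (Sep 10, 2024), A (Oct 7, 2024).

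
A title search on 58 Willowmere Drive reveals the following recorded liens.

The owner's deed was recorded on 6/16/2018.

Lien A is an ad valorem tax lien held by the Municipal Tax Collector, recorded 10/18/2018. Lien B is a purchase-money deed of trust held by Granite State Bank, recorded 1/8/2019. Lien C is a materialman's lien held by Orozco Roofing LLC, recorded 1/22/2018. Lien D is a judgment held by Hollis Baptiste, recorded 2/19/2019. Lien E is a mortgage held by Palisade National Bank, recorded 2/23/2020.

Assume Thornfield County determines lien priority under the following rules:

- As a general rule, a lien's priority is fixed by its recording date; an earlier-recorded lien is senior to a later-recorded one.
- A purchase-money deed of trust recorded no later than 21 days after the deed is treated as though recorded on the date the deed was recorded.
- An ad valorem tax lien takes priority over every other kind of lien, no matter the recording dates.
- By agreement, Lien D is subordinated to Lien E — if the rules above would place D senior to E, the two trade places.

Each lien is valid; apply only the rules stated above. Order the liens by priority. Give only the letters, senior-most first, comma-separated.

A, C, B, E, D

First, effective dates: B was recorded 206 days after the deed — beyond 21 days — so no relation-back applies.
A is an ad valorem tax lien, so it outranks all other liens regardless of date.
Ordering the rest by effective date: C (1/22/2018), B (1/8/2019), D (2/19/2019), E (2/23/2020).
D would otherwise be senior to E, so under the subordination agreement D and E exchange positions.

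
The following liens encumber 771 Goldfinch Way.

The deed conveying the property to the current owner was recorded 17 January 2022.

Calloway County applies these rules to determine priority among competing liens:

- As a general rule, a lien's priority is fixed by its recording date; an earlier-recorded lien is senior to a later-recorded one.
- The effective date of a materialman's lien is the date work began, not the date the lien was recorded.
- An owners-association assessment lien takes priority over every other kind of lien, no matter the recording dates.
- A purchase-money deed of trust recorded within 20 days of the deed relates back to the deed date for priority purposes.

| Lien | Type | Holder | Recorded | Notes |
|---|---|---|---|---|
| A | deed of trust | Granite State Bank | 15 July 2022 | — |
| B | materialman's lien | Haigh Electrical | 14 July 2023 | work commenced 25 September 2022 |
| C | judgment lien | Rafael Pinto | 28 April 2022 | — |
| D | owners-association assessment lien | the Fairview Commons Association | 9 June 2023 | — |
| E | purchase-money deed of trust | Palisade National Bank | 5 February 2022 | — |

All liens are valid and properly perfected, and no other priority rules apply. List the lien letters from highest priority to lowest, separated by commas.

Effective dates: B relates back to 25 September 2022 (work commenced); E's effective date is the deed date, 17 January 2022.
D is an owners-association assessment lien, so it outranks all other liens regardless of date.
Among the remaining liens, by effective date: E (17 January 2022), C (28 April 2022), A (15 July 2022), B (25 September 2022).

D, E, C, A, B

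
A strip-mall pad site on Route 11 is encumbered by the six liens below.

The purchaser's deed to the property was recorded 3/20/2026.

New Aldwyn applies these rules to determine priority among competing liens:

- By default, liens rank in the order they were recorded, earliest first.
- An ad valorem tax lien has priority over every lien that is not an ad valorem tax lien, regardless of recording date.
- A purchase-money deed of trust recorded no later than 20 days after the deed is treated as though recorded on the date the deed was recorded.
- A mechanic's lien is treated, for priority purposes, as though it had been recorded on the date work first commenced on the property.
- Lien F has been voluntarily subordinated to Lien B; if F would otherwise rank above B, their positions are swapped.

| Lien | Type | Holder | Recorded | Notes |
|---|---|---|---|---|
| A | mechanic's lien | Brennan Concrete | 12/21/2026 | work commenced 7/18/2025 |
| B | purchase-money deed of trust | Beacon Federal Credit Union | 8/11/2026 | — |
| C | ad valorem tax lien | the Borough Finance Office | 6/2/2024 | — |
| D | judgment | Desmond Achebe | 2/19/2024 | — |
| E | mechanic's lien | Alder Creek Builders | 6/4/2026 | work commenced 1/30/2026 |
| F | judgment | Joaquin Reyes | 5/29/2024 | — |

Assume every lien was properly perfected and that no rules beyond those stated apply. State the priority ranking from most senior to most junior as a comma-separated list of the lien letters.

C, D, B, A, E, F

Effective dates after the stated exceptions: A relates back to 7/18/2025 (work commenced); B missed the 20-day window (144 days after the deed), so its recording date stands; E's effective date is 1/30/2026, when work began.
C is an ad valorem tax lien and takes priority over every other lien.
The other liens, earliest effective date first: D (2/19/2024), F (5/29/2024), A (7/18/2025), E (1/30/2026), B (8/11/2026).
F would otherwise be senior to B, so under the subordination agreement F and B exchange positions.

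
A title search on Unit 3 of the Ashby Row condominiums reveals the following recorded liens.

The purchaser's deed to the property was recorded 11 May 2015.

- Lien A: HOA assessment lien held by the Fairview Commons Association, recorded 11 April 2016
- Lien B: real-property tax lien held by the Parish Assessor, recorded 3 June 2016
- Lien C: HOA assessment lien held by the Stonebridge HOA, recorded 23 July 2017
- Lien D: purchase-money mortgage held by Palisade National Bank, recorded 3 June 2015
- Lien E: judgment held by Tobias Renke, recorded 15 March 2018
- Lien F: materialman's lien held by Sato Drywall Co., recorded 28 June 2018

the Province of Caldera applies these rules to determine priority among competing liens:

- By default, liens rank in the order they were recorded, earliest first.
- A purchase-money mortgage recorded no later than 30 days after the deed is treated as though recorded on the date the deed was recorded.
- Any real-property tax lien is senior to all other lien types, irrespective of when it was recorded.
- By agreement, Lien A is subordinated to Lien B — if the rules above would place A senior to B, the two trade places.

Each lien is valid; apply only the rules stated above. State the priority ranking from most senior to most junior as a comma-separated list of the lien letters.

Adjusting effective dates: D's effective date is the deed date, 11 May 2015.
B is a real-property tax lien and takes priority over every other lien.
The other liens, earliest effective date first: D (11 May 2015), A (11 April 2016), C (23 July 2017), E (15 March 2018), F (28 June 2018).
A is already junior to B, so the subordination agreement changes nothing.

B, D, A, C, E, F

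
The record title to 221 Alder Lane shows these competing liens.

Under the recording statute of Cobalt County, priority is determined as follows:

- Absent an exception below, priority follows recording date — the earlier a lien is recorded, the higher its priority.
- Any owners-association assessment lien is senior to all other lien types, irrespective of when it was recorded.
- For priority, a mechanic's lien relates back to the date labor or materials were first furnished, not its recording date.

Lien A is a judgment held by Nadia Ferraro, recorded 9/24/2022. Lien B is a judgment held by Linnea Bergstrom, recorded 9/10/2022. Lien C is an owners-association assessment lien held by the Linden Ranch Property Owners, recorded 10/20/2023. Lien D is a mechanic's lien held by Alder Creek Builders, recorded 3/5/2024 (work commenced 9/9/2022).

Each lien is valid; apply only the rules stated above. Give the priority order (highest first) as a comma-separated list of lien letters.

C, D, B, A

Adjusting effective dates: D is treated as recorded 9/9/2022, the work-commencement date.
As an owners-association assessment lien, C is senior to every other lien.
Ordering the rest by effective date: D (9/9/2022), B (9/10/2022), A (9/24/2022).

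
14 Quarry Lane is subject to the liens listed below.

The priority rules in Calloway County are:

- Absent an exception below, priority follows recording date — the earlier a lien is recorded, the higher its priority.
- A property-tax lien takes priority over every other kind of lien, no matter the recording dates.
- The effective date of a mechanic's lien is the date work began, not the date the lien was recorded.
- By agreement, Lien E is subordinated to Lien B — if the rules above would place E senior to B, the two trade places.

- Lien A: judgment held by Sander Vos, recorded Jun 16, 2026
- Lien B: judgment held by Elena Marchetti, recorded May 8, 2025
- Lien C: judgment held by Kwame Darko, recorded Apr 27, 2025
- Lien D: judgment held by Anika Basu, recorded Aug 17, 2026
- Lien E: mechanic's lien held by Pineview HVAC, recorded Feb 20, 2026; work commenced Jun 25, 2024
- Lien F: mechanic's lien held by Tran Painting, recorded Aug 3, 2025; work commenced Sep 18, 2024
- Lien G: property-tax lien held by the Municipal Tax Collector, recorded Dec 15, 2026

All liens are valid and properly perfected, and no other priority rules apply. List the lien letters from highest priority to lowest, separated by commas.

G, B, F, C, E, A, D

Adjusting effective dates: E's effective date is Jun 25, 2024, when work began; F is treated as recorded Sep 18, 2024, the work-commencement date.
G is a property-tax lien, so it outranks all other liens regardless of date.
Remaining liens by effective date: E (Jun 25, 2024), F (Sep 18, 2024), C (Apr 27, 2025), B (May 8, 2025), A (Jun 16, 2026), D (Aug 17, 2026).
Because E would otherwise rank above B, the subordination swaps them.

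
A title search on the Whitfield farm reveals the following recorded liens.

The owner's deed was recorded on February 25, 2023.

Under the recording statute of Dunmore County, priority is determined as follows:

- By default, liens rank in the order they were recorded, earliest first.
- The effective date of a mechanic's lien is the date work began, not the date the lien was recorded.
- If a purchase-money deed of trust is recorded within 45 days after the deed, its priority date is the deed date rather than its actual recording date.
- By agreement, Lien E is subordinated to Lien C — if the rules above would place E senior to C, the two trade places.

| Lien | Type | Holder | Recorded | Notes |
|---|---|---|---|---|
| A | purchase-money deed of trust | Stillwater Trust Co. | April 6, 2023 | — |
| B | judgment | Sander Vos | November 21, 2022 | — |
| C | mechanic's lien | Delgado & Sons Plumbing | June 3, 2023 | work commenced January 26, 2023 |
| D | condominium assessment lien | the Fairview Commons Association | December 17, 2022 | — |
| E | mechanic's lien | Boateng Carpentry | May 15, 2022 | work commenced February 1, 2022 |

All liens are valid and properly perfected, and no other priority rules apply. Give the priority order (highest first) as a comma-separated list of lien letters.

Effective dates: A relates back to the deed date February 25, 2023; C is treated as recorded January 26, 2023, the work-commencement date; E's effective date is February 1, 2022, when work began.
By effective date: E (February 1, 2022), B (November 21, 2022), D (December 17, 2022), C (January 26, 2023), A (February 25, 2023).
The subordination applies — E was senior to C — so E and C swap.

C, B, D, E, A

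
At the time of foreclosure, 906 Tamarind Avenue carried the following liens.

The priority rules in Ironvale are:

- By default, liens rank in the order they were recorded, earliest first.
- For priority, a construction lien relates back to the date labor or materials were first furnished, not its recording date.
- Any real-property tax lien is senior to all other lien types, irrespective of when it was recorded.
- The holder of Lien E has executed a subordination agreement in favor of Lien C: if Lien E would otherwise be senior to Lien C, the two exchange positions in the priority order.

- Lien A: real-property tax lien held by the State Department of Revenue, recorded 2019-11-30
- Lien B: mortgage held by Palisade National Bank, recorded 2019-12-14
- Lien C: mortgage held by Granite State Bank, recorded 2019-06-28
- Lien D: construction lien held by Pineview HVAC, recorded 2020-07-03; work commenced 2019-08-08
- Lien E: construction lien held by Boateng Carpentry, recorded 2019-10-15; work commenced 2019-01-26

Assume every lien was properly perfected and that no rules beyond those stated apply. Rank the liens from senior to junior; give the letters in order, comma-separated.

First, effective dates: D is treated as recorded 2019-08-08, the work-commencement date; E's effective date is 2019-01-26, when work began.
A, as a real-property tax lien, has superpriority and ranks first.
Among the remaining liens, by effective date: E (2019-01-26), C (2019-06-28), D (2019-08-08), B (2019-12-14).
E would otherwise be senior to C, so under the subordination agreement E and C exchange positions.

A, C, E, D, B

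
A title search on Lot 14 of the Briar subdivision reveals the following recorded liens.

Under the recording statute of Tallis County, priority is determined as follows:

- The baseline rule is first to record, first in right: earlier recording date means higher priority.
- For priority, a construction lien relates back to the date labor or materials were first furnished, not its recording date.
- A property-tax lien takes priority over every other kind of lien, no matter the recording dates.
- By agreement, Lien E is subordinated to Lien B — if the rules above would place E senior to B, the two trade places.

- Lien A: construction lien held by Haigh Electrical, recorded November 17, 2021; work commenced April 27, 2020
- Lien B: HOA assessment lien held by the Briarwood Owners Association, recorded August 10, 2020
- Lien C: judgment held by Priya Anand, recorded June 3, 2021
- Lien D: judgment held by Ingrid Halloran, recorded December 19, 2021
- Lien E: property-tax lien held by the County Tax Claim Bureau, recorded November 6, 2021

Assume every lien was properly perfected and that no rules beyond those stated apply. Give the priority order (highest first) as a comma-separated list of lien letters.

Adjusting effective dates: A relates back to April 27, 2020 (work commenced).
E is a property-tax lien, so it outranks all other liens regardless of date.
The other liens, earliest effective date first: A (April 27, 2020), B (August 10, 2020), C (June 3, 2021), D (December 19, 2021).
E would otherwise be senior to B, so under the subordination agreement E and B exchange positions.

B, A, E, C, D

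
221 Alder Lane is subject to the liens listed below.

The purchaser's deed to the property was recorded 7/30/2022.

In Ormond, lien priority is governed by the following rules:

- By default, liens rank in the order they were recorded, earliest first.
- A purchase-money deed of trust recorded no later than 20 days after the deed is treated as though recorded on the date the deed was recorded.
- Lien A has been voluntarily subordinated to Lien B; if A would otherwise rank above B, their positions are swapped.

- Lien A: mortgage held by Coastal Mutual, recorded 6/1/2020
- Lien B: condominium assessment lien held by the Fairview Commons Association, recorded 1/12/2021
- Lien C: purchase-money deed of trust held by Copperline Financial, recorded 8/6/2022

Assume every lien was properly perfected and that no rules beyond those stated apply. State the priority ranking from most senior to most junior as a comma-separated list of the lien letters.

Effective dates after the stated exceptions: C's effective date is the deed date, 7/30/2022.
Ordering by effective date: A (6/1/2020), B (1/12/2021), C (7/30/2022).
Because A would otherwise rank above B, the subordination swaps them.

B, A, C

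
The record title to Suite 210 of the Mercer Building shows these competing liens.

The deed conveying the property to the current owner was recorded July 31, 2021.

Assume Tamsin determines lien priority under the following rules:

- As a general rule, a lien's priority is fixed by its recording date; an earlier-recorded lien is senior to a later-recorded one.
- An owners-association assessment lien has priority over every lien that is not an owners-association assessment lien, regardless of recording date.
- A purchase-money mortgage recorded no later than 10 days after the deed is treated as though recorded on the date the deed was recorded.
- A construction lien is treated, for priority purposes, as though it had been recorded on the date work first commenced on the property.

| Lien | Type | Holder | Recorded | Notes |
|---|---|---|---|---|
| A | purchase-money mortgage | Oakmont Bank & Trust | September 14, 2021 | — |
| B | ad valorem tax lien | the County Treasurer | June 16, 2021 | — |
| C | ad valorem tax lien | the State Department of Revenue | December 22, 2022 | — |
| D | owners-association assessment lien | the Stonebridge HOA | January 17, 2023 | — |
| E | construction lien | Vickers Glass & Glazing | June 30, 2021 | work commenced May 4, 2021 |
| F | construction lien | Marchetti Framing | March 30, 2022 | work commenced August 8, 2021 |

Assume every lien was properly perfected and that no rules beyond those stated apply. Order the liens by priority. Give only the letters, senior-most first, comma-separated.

D, E, B, F, A, C

Effective dates: A missed the 10-day window (45 days after the deed), so its recording date stands; E relates back to May 4, 2021 (work commenced); F relates back to August 8, 2021 (work commenced).
D is an owners-association assessment lien, so it outranks all other liens regardless of date.
The other liens, earliest effective date first: E (May 4, 2021), B (June 16, 2021), F (August 8, 2021), A (September 14, 2021), C (December 22, 2022).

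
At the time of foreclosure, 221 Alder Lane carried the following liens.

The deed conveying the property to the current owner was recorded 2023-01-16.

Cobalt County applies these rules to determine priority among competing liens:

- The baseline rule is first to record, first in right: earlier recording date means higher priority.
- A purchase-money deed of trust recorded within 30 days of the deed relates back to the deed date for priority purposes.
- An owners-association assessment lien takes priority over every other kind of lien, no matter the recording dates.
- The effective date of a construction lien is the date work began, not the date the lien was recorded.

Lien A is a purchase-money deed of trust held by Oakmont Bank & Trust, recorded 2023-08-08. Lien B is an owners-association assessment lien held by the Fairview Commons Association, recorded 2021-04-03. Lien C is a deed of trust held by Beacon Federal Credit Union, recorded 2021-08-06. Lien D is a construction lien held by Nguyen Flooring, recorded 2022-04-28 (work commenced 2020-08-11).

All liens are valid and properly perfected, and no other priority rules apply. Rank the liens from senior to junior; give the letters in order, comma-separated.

B, D, C, A

First, effective dates: A was recorded 204 days after the deed, outside the 30-day window, so it keeps its recording date; D is treated as recorded 2020-08-11, the work-commencement date.
B is an owners-association assessment lien and takes priority over every other lien.
Ordering the rest by effective date: D (2020-08-11), C (2021-08-06), A (2023-08-08).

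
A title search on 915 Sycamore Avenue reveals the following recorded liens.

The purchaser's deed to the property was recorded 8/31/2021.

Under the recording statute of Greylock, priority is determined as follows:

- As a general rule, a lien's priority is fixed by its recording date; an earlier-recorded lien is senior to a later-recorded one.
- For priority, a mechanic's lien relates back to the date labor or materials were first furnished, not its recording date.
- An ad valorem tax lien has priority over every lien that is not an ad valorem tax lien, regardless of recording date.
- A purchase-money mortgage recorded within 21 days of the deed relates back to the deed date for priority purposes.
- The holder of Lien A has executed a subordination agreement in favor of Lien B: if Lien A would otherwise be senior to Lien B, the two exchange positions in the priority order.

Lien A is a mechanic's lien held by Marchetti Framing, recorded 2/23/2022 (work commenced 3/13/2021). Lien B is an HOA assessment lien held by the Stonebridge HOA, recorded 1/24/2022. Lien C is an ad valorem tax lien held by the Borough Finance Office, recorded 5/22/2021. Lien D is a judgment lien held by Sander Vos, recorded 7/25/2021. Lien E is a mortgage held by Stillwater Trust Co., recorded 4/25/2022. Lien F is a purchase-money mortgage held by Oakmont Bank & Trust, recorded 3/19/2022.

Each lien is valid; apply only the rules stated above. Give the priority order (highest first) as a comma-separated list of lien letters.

Effective dates: A relates back to 3/13/2021 (work commenced); F was recorded 200 days after the deed, outside the 21-day window, so it keeps its recording date.
C, as an ad valorem tax lien, has superpriority and ranks first.
The other liens, earliest effective date first: A (3/13/2021), D (7/25/2021), B (1/24/2022), F (3/19/2022), E (4/25/2022).
The subordination applies — A was senior to B — so A and B swap.

C, B, D, A, F, E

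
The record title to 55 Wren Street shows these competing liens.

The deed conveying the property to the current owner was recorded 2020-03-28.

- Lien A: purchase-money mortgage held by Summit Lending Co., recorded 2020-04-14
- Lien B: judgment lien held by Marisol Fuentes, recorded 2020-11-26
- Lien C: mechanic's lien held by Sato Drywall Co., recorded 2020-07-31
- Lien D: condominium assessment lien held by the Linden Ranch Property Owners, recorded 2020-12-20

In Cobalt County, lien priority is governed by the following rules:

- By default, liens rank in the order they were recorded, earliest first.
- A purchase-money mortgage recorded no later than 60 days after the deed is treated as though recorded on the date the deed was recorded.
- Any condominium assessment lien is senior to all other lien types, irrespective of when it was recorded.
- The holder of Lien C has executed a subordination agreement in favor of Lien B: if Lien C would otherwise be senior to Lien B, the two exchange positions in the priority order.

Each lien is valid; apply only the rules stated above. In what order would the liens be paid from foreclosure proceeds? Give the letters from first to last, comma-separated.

D, A, B, C

Adjusting effective dates: A was recorded within the 60-day window, so its effective date is the deed date 2020-03-28.
D, as a condominium assessment lien, has superpriority and ranks first.
Ordering the rest by effective date: A (2020-03-28), C (2020-07-31), B (2020-11-26).
C would otherwise be senior to B, so under the subordination agreement C and B exchange positions.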